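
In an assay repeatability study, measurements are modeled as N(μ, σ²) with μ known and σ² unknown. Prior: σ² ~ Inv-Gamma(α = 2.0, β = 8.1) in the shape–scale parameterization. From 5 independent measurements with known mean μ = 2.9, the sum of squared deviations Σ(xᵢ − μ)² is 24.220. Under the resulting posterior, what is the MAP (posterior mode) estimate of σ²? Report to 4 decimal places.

With known mean μ and an Inverse-Gamma(α, β) prior on σ², the Normal likelihood is conjugate: posterior is Inv-Gamma(α + n/2, β + Σ(xᵢ−μ)²/2).
Posterior: Inv-Gamma(2.0 + 5/2, 8.1 + 24.220/2) = Inv-Gamma(4.50, 20.2100).
Mode = β/(α+1) = 20.2100/5.50 = 3.6745.

3.6745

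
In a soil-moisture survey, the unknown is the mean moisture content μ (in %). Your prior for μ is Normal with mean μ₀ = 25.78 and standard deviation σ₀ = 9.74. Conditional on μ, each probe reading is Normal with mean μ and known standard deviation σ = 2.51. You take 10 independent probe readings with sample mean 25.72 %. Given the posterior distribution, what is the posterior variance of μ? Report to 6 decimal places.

0.625854

For Normal data with known variance σ², a Normal(μ₀, σ₀²) prior on μ is conjugate. Posterior precision = 1/σ₀² + n/σ²; posterior mean is the precision-weighted average of μ₀ and x̄.
σ₀² = 9.74² = 94.8676, σ² = 2.51² = 6.3001; σ² + n·σ₀² = 6.3001 + 10·94.8676 = 954.9761.
Posterior precision = 1/σ₀² + n/σ² = 1/94.8676 + 10/6.3001 = (σ² + n·σ₀²)/(σ₀²σ²) = 954.9761/(94.8676·6.3001); posterior variance σₙ² = σ₀²σ²/(σ² + n·σ₀²) = 94.8676·6.3001/954.9761 = 0.625854.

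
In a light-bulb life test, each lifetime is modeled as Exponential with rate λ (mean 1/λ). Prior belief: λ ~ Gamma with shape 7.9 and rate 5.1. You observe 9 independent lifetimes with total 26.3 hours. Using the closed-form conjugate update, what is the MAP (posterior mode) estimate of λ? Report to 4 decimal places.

With a Gamma(shape α, rate β) prior on the exponential rate λ, the posterior after n observations with total T = Σxᵢ is Gamma(α+n, β+T).
Posterior: Gamma(7.9+9, 5.1+26.3) = Gamma(16.9, 31.4).
Mode = (α−1)/β = 0.5064.

0.5064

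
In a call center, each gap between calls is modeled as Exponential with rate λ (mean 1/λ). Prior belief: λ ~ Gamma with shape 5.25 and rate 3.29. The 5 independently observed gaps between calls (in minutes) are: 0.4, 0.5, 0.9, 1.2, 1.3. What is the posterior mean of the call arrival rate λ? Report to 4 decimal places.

1.3505

With a Gamma(shape α, rate β) prior on the exponential rate λ, the posterior after n observations with total T = Σxᵢ is Gamma(α+n, β+T).
Sum of observations T = 4.3 minutes; n = 5.
Posterior: Gamma(5.25+5, 3.29+4.3) = Gamma(10.25, 7.59).
Posterior mean of λ = α/β = 10.25/7.59 = 1.3505.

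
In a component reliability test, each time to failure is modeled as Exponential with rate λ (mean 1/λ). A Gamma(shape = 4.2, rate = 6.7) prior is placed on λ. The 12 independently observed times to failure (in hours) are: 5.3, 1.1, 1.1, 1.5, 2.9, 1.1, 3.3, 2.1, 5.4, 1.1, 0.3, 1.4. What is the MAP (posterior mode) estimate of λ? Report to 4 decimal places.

With a Gamma(shape α, rate β) prior on the exponential rate λ, the posterior after n observations with total T = Σxᵢ is Gamma(α+n, β+T).
Sum of observations T = 26.6 hours; n = 12.
Posterior: Gamma(4.2+12, 6.7+26.6) = Gamma(16.2, 33.3).
Mode = (α−1)/β = 0.4565.

0.4565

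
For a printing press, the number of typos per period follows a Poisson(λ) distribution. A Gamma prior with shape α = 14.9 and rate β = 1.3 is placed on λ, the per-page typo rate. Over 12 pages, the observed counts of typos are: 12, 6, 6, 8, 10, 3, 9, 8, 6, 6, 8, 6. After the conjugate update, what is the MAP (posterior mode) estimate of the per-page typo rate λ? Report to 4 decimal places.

7.6617

With a Gamma(shape α, rate β) prior, the Poisson likelihood is conjugate: the posterior is Gamma(α + ΣXᵢ, β + n).
Sum of counts S = 88 over n = 12 pages.
Posterior: Gamma(α+S, β+n) = Gamma(14.9+88, 1.3+12) = Gamma(102.9, 13.3).
Mode of Gamma(α,β) for α≥1 is (α−1)/β = 101.9/13.3 = 7.6617.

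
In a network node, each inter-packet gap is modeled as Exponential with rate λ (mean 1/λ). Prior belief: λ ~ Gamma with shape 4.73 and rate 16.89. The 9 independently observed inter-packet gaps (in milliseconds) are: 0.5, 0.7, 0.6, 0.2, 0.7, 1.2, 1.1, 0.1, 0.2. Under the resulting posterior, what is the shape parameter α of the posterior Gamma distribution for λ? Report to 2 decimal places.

13.73

With a Gamma(shape α, rate β) prior on the exponential rate λ, the posterior after n observations with total T = Σxᵢ is Gamma(α+n, β+T).
Sum of observations T = 5.3 milliseconds; n = 9.
Posterior: Gamma(4.73+9, 16.89+5.3) = Gamma(13.73, 22.19).
Posterior α = 13.73.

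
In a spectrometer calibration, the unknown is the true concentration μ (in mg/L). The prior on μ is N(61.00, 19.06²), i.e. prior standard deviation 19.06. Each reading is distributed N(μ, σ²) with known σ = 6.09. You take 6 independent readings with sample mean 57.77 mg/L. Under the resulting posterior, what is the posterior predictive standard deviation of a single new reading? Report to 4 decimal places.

6.5701

For Normal data with known variance σ², a Normal(μ₀, σ₀²) prior on μ is conjugate. Posterior precision = 1/σ₀² + n/σ²; posterior mean is the precision-weighted average of μ₀ and x̄.
σ₀² = 19.06² = 363.2836, σ² = 6.09² = 37.0881; σ² + n·σ₀² = 37.0881 + 6·363.2836 = 2216.7897.
Posterior precision = 1/σ₀² + n/σ² = 1/363.2836 + 6/37.0881 = (σ² + n·σ₀²)/(σ₀²σ²) = 2216.7897/(363.2836·37.0881); posterior variance σₙ² = σ₀²σ²/(σ² + n·σ₀²) = 363.2836·37.0881/2216.7897 = 6.077933.
Predictive variance for one new observation = σₙ² + σ² = 363.2836·37.0881/2216.7897 + 37.0881 = σ²·(σ₀² + 2216.7897)/2216.7897 = 37.0881·2580.0733/2216.7897 = 43.166033; SD = √(37.0881·2580.0733/2216.7897) = 6.5701.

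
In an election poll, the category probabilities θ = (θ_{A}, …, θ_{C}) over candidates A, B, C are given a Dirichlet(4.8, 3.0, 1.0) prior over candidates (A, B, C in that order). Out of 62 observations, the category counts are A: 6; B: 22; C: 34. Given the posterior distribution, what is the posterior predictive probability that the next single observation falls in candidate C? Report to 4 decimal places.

0.4944

The Dirichlet prior is conjugate to the Multinomial likelihood: each posterior αⱼ = prior αⱼ + observed count nⱼ.
Posterior concentration: (10.8, 25.0, 35.0), total = 70.8.
P(next = C | data) = α_{C}/Σα = 0.4944.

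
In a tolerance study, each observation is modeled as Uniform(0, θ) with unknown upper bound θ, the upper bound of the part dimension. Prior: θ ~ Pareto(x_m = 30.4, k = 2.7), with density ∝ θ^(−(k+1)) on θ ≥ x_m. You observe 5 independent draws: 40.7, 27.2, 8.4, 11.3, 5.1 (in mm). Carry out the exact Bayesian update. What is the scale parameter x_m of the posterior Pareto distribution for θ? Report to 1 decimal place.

A Pareto(scale x_m, shape k) prior on the upper bound θ of Uniform(0, θ) is conjugate: posterior is Pareto(max(x_m, max xᵢ), k + n).
Sample maximum = 40.7; prior scale x_m = 30.4 → posterior scale = max = 40.7.
Posterior shape = 2.7 + 5 = 7.7.
Posterior scale x_m = 40.7.

40.7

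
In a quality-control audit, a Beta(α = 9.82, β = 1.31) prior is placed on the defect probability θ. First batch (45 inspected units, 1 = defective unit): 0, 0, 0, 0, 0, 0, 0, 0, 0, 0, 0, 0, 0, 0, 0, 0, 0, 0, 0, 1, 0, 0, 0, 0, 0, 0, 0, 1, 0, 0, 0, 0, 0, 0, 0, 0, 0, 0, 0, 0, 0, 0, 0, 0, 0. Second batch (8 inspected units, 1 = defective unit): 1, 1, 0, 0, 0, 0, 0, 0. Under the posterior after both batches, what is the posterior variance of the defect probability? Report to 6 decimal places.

0.002596

The Beta prior is conjugate to a Binomial/Bernoulli likelihood; the update adds successes to α and failures to β.
After batch 1: Beta(9.82+2, 1.31+43) = Beta(11.82, 44.31).
After batch 2: Beta(11.82+2, 44.31+6) = Beta(13.82, 50.31).
Var = αβ/((α+β)²(α+β+1)) = 13.82·50.31/(64.13²·65.13) = 0.002596.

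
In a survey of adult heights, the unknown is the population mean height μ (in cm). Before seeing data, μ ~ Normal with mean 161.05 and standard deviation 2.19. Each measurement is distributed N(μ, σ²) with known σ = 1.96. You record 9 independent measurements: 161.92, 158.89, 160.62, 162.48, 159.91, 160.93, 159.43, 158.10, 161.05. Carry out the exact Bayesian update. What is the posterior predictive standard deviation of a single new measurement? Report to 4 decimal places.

2.0576

For Normal data with known variance σ², a Normal(μ₀, σ₀²) prior on μ is conjugate. Posterior precision = 1/σ₀² + n/σ²; posterior mean is the precision-weighted average of μ₀ and x̄.
σ₀² = 2.19² = 4.7961, σ² = 1.96² = 3.8416; σ² + n·σ₀² = 3.8416 + 9·4.7961 = 47.0065.
Posterior precision = 1/σ₀² + n/σ² = 1/4.7961 + 9/3.8416 = (σ² + n·σ₀²)/(σ₀²σ²) = 47.0065/(4.7961·3.8416); posterior variance σₙ² = σ₀²σ²/(σ² + n·σ₀²) = 4.7961·3.8416/47.0065 = 0.391961.
Predictive variance for one new observation = σₙ² + σ² = 4.7961·3.8416/47.0065 + 3.8416 = σ²·(σ₀² + 47.0065)/47.0065 = 3.8416·51.8026/47.0065 = 4.233561; SD = √(3.8416·51.8026/47.0065) = 2.0576.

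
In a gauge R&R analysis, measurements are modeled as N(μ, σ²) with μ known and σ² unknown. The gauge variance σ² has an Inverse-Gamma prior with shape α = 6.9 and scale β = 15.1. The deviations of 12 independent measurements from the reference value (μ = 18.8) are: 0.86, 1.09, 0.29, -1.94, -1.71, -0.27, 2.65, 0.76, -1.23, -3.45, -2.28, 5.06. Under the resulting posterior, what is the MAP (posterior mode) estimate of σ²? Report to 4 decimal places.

3.2658

With known mean μ and an Inverse-Gamma(α, β) prior on σ², the Normal likelihood is conjugate: posterior is Inv-Gamma(α + n/2, β + Σ(xᵢ−μ)²/2).
Σ(xᵢ−μ)² = (0.86)² + (1.09)² + (0.29)² + (-1.94)² + (-1.71)² + (-0.27)² + (2.65)² + (0.76)² + (-1.23)² + (-3.45)² + (-2.28)² + (5.06)² = 60.5899.
Posterior: Inv-Gamma(6.9 + 12/2, 15.1 + 60.5899/2) = Inv-Gamma(12.90, 45.39495).
Mode = β/(α+1) = 45.39495/13.90 = 3.2658.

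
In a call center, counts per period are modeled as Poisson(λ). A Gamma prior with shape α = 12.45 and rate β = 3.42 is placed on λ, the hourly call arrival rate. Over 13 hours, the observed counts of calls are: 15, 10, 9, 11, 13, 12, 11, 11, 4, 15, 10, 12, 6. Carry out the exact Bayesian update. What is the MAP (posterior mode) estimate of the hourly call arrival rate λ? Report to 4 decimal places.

With a Gamma(shape α, rate β) prior, the Poisson likelihood is conjugate: the posterior is Gamma(α + ΣXᵢ, β + n).
Sum of counts S = 139 over n = 13 hours.
Posterior: Gamma(α+S, β+n) = Gamma(12.45+139, 3.42+13) = Gamma(151.45, 16.42).
Mode of Gamma(α,β) for α≥1 is (α−1)/β = 150.45/16.42 = 9.1626.

9.1626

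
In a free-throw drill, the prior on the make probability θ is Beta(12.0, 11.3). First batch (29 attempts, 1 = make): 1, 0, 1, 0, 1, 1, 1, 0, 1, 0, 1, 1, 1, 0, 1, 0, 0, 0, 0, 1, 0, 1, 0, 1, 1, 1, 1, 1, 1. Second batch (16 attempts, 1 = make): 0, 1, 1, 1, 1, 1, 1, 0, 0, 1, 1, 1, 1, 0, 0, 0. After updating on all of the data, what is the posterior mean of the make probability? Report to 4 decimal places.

0.5857

The Beta prior is conjugate to a Binomial/Bernoulli likelihood; the update adds successes to α and failures to β.
After batch 1: Beta(12.0+18, 11.3+11) = Beta(30.0, 22.3).
After batch 2: Beta(30.0+10, 22.3+6) = Beta(40.0, 28.3).
Posterior mean = α/(α+β) = 40.0/68.3 = 0.5857.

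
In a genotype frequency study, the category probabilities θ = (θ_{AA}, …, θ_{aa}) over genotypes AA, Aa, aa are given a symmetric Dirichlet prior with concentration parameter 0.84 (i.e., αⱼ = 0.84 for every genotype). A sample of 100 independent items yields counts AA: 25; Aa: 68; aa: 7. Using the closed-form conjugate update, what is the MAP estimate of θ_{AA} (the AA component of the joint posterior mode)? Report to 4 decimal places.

The Dirichlet prior is conjugate to the Multinomial likelihood: each posterior αⱼ = prior αⱼ + observed count nⱼ.
Posterior concentration: (25.84, 68.84, 7.84), total = 102.52.
Joint mode component: (α_{AA}−1)/(Σα−K) = 24.84/99.52 = 0.2496.

0.2496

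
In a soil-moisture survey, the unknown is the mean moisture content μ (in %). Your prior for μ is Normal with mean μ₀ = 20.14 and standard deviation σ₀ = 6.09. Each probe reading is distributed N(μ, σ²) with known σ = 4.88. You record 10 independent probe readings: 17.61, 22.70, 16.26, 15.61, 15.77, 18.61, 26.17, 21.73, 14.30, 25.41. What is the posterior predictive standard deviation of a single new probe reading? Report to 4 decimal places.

5.1041

For Normal data with known variance σ², a Normal(μ₀, σ₀²) prior on μ is conjugate. Posterior precision = 1/σ₀² + n/σ²; posterior mean is the precision-weighted average of μ₀ and x̄.
σ₀² = 6.09² = 37.0881, σ² = 4.88² = 23.8144; σ² + n·σ₀² = 23.8144 + 10·37.0881 = 394.6954.
Posterior precision = 1/σ₀² + n/σ² = 1/37.0881 + 10/23.8144 = (σ² + n·σ₀²)/(σ₀²σ²) = 394.6954/(37.0881·23.8144); posterior variance σₙ² = σ₀²σ²/(σ² + n·σ₀²) = 37.0881·23.8144/394.6954 = 2.237753.
Predictive variance for one new observation = σₙ² + σ² = 37.0881·23.8144/394.6954 + 23.8144 = σ²·(σ₀² + 394.6954)/394.6954 = 23.8144·431.7835/394.6954 = 26.052153; SD = √(23.8144·431.7835/394.6954) = 5.1041.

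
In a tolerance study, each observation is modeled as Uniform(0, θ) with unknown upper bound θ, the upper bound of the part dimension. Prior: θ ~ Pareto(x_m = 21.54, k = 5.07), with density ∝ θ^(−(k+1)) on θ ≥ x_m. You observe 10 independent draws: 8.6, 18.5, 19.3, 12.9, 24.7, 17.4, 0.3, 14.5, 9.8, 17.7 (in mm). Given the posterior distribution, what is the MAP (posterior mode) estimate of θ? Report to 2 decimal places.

A Pareto(scale x_m, shape k) prior on the upper bound θ of Uniform(0, θ) is conjugate: posterior is Pareto(max(x_m, max xᵢ), k + n).
Sample maximum = 24.7; prior scale x_m = 21.54 → posterior scale = max = 24.70.
Posterior shape = 5.07 + 10 = 15.07.
The Pareto density is decreasing on [x_m, ∞), so the mode is x_m = 24.70.

24.70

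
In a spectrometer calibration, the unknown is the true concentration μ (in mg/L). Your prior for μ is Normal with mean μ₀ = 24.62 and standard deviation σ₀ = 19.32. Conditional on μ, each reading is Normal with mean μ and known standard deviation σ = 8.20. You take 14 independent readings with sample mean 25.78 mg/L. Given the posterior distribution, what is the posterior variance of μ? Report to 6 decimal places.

For Normal data with known variance σ², a Normal(μ₀, σ₀²) prior on μ is conjugate. Posterior precision = 1/σ₀² + n/σ²; posterior mean is the precision-weighted average of μ₀ and x̄.
σ₀² = 19.32² = 373.2624, σ² = 8.20² = 67.24; σ² + n·σ₀² = 67.24 + 14·373.2624 = 5292.9136.
Posterior precision = 1/σ₀² + n/σ² = 1/373.2624 + 14/67.24 = (σ² + n·σ₀²)/(σ₀²σ²) = 5292.9136/(373.2624·67.24); posterior variance σₙ² = σ₀²σ²/(σ² + n·σ₀²) = 373.2624·67.24/5292.9136 = 4.741843.

4.741843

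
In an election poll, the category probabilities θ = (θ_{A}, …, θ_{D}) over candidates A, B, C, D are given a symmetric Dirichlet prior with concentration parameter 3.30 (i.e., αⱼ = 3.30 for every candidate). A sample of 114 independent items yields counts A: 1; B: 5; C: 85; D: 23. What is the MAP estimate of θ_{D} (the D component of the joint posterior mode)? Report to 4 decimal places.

The Dirichlet prior is conjugate to the Multinomial likelihood: each posterior αⱼ = prior αⱼ + observed count nⱼ.
Posterior concentration: (4.30, 8.30, 88.30, 26.30), total = 127.20.
Joint mode component: (α_{D}−1)/(Σα−K) = 25.30/123.20 = 0.2054.

0.2054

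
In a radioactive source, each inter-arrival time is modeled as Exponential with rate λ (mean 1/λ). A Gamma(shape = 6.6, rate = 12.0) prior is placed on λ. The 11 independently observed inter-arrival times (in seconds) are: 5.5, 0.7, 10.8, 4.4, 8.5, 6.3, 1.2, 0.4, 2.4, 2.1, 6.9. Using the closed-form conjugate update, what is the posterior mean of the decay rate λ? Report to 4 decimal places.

With a Gamma(shape α, rate β) prior on the exponential rate λ, the posterior after n observations with total T = Σxᵢ is Gamma(α+n, β+T).
Sum of observations T = 49.2 seconds; n = 11.
Posterior: Gamma(6.6+11, 12.0+49.2) = Gamma(17.6, 61.2).
Posterior mean of λ = α/β = 17.6/61.2 = 0.2876.

0.2876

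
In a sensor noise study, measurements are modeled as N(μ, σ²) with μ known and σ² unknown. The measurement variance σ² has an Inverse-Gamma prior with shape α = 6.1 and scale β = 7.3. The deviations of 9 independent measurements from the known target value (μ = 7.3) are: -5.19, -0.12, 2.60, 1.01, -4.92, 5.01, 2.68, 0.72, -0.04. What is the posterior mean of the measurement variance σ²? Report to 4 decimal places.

With known mean μ and an Inverse-Gamma(α, β) prior on σ², the Normal likelihood is conjugate: posterior is Inv-Gamma(α + n/2, β + Σ(xᵢ−μ)²/2).
Σ(xᵢ−μ)² = (-5.19)² + (-0.12)² + (2.60)² + (1.01)² + (-4.92)² + (5.01)² + (2.68)² + (0.72)² + (-0.04)² = 91.7395.
Posterior: Inv-Gamma(6.1 + 9/2, 7.3 + 91.7395/2) = Inv-Gamma(10.60, 53.16975).
E[σ²|data] = β/(α−1) = 53.16975/9.60 = 5.5385.

5.5385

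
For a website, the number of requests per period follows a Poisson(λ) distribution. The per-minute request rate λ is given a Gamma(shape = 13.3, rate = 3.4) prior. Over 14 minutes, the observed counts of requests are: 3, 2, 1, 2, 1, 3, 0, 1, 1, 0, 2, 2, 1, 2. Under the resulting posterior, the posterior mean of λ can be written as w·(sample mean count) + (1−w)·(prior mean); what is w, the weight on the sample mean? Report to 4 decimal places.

0.8046

With a Gamma(shape α, rate β) prior, the Poisson likelihood is conjugate: the posterior is Gamma(α + ΣXᵢ, β + n).
Posterior mean = (α₀+S)/(β₀+n) = [n/(β₀+n)]·(S/n) + [β₀/(β₀+n)]·(α₀/β₀), so only n and β₀ enter the weight.
Weight on data w = n/(β₀+n) = 14/(3.4+14) = 14/17.4 = 0.8046.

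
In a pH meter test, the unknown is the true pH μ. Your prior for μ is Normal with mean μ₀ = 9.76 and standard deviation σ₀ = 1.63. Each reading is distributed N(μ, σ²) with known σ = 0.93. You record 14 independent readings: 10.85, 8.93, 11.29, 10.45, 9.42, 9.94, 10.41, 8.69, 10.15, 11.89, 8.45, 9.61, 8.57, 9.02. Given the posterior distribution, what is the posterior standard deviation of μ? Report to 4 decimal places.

0.2457

For Normal data with known variance σ², a Normal(μ₀, σ₀²) prior on μ is conjugate. Posterior precision = 1/σ₀² + n/σ²; posterior mean is the precision-weighted average of μ₀ and x̄.
σ₀² = 1.63² = 2.6569, σ² = 0.93² = 0.8649; σ² + n·σ₀² = 0.8649 + 14·2.6569 = 38.0615.
Posterior precision = 1/σ₀² + n/σ² = 1/2.6569 + 14/0.8649 = (σ² + n·σ₀²)/(σ₀²σ²) = 38.0615/(2.6569·0.8649); posterior variance σₙ² = σ₀²σ²/(σ² + n·σ₀²) = 2.6569·0.8649/38.0615 = 0.060375.
Posterior SD = √σₙ² = √(2.6569·0.8649/38.0615) = 0.2457.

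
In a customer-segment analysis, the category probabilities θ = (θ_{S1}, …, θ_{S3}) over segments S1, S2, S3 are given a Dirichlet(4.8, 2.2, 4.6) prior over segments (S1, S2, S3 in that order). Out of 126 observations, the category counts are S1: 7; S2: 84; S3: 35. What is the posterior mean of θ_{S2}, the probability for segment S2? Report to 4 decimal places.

0.6265

The Dirichlet prior is conjugate to the Multinomial likelihood: each posterior αⱼ = prior αⱼ + observed count nⱼ.
Posterior concentration: (11.8, 86.2, 39.6), total = 137.6.
E[θ_{S2}|data] = α_{S2}/Σα = 86.2/137.6 = 0.6265.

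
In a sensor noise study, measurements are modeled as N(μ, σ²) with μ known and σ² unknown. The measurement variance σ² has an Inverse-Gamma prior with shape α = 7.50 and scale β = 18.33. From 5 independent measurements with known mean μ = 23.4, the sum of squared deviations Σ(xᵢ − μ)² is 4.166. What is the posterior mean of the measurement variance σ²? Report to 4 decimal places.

With known mean μ and an Inverse-Gamma(α, β) prior on σ², the Normal likelihood is conjugate: posterior is Inv-Gamma(α + n/2, β + Σ(xᵢ−μ)²/2).
Posterior: Inv-Gamma(7.50 + 5/2, 18.33 + 4.166/2) = Inv-Gamma(10.00, 20.4130).
E[σ²|data] = β/(α−1) = 20.4130/9.00 = 2.2681.

2.2681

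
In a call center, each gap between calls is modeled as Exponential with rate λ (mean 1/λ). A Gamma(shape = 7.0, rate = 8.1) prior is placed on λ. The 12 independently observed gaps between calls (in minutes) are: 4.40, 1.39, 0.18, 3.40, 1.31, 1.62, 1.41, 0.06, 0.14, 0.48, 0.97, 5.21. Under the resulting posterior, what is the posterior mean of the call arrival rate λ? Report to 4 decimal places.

0.6627

With a Gamma(shape α, rate β) prior on the exponential rate λ, the posterior after n observations with total T = Σxᵢ is Gamma(α+n, β+T).
Sum of observations T = 20.57 minutes; n = 12.
Posterior: Gamma(7.0+12, 8.1+20.57) = Gamma(19.0, 28.67).
Posterior mean of λ = α/β = 19.0/28.67 = 0.6627.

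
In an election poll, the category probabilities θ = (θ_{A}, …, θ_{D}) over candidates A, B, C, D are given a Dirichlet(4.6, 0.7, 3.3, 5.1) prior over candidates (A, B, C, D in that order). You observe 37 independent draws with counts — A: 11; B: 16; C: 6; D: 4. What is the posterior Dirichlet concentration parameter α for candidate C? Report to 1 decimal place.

9.3

The Dirichlet prior is conjugate to the Multinomial likelihood: each posterior αⱼ = prior αⱼ + observed count nⱼ.
Posterior concentration: (15.6, 16.7, 9.3, 9.1), total = 50.7.
α_{C} = 3.3 + 6 = 9.3.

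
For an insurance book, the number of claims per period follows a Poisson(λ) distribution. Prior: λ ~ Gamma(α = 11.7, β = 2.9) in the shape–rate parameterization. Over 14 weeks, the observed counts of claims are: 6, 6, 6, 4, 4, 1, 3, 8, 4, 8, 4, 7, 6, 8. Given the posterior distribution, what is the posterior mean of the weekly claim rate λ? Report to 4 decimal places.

With a Gamma(shape α, rate β) prior, the Poisson likelihood is conjugate: the posterior is Gamma(α + ΣXᵢ, β + n).
Sum of counts S = 75 over n = 14 weeks.
Posterior: Gamma(α+S, β+n) = Gamma(11.7+75, 2.9+14) = Gamma(86.7, 16.9).
Posterior mean = α/β = 86.7/16.9 = 5.1302.

5.1302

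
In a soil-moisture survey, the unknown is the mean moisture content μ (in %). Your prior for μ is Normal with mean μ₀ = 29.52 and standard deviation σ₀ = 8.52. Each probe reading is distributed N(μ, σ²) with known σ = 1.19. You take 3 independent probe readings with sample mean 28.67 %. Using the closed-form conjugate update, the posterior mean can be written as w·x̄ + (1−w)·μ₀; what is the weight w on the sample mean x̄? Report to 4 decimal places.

0.9935

For Normal data with known variance σ², a Normal(μ₀, σ₀²) prior on μ is conjugate. Posterior precision = 1/σ₀² + n/σ²; posterior mean is the precision-weighted average of μ₀ and x̄.
σ₀² = 8.52² = 72.5904, σ² = 1.19² = 1.4161. Prior precision 1/σ₀² = 1/72.5904; data precision n/σ² = 3/1.4161.
w = (n/σ²)/(1/σ₀² + n/σ²) = n·σ₀²/(σ² + n·σ₀²) = 3·72.5904/(1.4161 + 3·72.5904) = 217.7712/219.1873 = 0.9935.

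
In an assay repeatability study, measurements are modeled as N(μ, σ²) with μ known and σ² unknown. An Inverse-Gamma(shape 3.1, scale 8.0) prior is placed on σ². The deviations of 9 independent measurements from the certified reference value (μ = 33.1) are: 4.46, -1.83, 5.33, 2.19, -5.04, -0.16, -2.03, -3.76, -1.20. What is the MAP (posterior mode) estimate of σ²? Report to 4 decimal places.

With known mean μ and an Inverse-Gamma(α, β) prior on σ², the Normal likelihood is conjugate: posterior is Inv-Gamma(α + n/2, β + Σ(xᵢ−μ)²/2).
Σ(xᵢ−μ)² = (4.46)² + (-1.83)² + (5.33)² + (2.19)² + (-5.04)² + (-0.16)² + (-2.03)² + (-3.76)² + (-1.20)² = 101.5712.
Posterior: Inv-Gamma(3.1 + 9/2, 8.0 + 101.5712/2) = Inv-Gamma(7.60, 58.78560).
Mode = β/(α+1) = 58.78560/8.60 = 6.8355.

6.8355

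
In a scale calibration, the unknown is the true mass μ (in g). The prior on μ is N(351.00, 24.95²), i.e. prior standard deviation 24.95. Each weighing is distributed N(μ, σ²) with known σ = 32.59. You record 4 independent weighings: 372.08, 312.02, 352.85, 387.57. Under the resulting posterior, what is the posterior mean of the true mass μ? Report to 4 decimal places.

For Normal data with known variance σ², a Normal(μ₀, σ₀²) prior on μ is conjugate. Posterior precision = 1/σ₀² + n/σ²; posterior mean is the precision-weighted average of μ₀ and x̄.
Σxᵢ = 372.08 + 312.02 + 352.85 + 387.57 = 1424.52, so n·x̄ = 1424.52.
σ₀² = 24.95² = 622.5025, σ² = 32.59² = 1062.1081; σ² + n·σ₀² = 1062.1081 + 4·622.5025 = 3552.1181.
Posterior mean = (μ₀/σ₀² + n·x̄/σ²)/(1/σ₀² + n/σ²) = (σ²·μ₀ + σ₀²·n·x̄)/(σ² + n·σ₀²) = (1062.1081·351.00 + 622.5025·1424.52)/3552.1181 = 1259567.2044/3552.1181 = 354.5961.

354.5961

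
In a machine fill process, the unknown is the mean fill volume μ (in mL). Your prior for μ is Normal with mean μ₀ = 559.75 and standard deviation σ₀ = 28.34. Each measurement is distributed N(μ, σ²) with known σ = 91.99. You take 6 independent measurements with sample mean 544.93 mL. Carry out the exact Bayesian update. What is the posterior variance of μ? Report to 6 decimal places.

For Normal data with known variance σ², a Normal(μ₀, σ₀²) prior on μ is conjugate. Posterior precision = 1/σ₀² + n/σ²; posterior mean is the precision-weighted average of μ₀ and x̄.
σ₀² = 28.34² = 803.1556, σ² = 91.99² = 8462.1601; σ² + n·σ₀² = 8462.1601 + 6·803.1556 = 13281.0937.
Posterior precision = 1/σ₀² + n/σ² = 1/803.1556 + 6/8462.1601 = (σ² + n·σ₀²)/(σ₀²σ²) = 13281.0937/(803.1556·8462.1601); posterior variance σₙ² = σ₀²σ²/(σ² + n·σ₀²) = 803.1556·8462.1601/13281.0937 = 511.737318.

511.737318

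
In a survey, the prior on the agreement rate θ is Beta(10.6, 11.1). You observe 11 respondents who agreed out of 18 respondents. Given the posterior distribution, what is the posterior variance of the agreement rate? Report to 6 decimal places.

0.006095

The Beta prior is conjugate to a Binomial/Bernoulli likelihood; the update adds successes to α and failures to β.
Posterior: Beta(α+k, β+n−k) = Beta(10.6+11, 11.1+7) = Beta(21.6, 18.1).
Var = αβ/((α+β)²(α+β+1)) = 21.6·18.1/(39.7²·40.7) = 0.006095.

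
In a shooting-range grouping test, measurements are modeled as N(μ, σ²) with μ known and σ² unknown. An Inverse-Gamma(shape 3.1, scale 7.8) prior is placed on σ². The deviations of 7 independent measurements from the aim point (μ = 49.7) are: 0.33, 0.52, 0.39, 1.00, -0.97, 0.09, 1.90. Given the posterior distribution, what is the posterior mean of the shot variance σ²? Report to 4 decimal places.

1.9366

With known mean μ and an Inverse-Gamma(α, β) prior on σ², the Normal likelihood is conjugate: posterior is Inv-Gamma(α + n/2, β + Σ(xᵢ−μ)²/2).
Σ(xᵢ−μ)² = (0.33)² + (0.52)² + (0.39)² + (1.00)² + (-0.97)² + (0.09)² + (1.90)² = 6.0904.
Posterior: Inv-Gamma(3.1 + 7/2, 7.8 + 6.0904/2) = Inv-Gamma(6.60, 10.84520).
E[σ²|data] = β/(α−1) = 10.84520/5.60 = 1.9366.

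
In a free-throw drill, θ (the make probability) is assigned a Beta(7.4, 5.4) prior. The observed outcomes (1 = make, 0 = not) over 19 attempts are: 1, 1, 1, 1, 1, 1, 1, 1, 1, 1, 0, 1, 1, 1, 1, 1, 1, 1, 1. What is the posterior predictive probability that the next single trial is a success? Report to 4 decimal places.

0.7987

The Beta prior is conjugate to a Binomial/Bernoulli likelihood; the update adds successes to α and failures to β.
Posterior: Beta(α+k, β+n−k) = Beta(7.4+18, 5.4+1) = Beta(25.4, 6.4).
For a single future Bernoulli trial, P(success | data) = α/(α+β) = 0.7987.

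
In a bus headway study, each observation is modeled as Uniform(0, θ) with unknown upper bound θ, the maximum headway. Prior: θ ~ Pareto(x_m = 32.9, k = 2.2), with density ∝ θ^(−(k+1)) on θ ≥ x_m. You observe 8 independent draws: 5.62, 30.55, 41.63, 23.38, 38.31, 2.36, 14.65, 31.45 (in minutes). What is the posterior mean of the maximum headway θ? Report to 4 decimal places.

A Pareto(scale x_m, shape k) prior on the upper bound θ of Uniform(0, θ) is conjugate: posterior is Pareto(max(x_m, max xᵢ), k + n).
Sample maximum = 41.63; prior scale x_m = 32.9 → posterior scale = max = 41.63.
Posterior shape = 2.2 + 8 = 10.2.
E[θ|data] = k·x_m/(k−1) = 10.2·41.63/9.2 = 46.1550.

46.1550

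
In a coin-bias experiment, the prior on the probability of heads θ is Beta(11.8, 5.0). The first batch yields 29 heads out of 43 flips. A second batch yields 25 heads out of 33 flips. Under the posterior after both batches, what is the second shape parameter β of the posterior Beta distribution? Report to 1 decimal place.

27.0

The Beta prior is conjugate to a Binomial/Bernoulli likelihood; the update adds successes to α and failures to β.
After batch 1: Beta(11.8+29, 5.0+14) = Beta(40.8, 19.0).
After batch 2: Beta(40.8+25, 19.0+8) = Beta(65.8, 27.0).
Posterior β = 27.0.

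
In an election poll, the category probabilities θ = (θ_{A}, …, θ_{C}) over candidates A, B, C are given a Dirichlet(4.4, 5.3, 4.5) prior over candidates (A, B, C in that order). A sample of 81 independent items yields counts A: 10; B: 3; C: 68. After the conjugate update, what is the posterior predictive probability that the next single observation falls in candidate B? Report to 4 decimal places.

The Dirichlet prior is conjugate to the Multinomial likelihood: each posterior αⱼ = prior αⱼ + observed count nⱼ.
Posterior concentration: (14.4, 8.3, 72.5), total = 95.2.
P(next = B | data) = α_{B}/Σα = 0.0872.

0.0872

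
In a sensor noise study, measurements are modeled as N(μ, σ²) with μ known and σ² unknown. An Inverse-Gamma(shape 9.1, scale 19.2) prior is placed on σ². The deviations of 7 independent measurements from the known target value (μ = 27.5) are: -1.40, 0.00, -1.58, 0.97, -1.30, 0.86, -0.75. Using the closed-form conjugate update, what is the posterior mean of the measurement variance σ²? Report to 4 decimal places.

With known mean μ and an Inverse-Gamma(α, β) prior on σ², the Normal likelihood is conjugate: posterior is Inv-Gamma(α + n/2, β + Σ(xᵢ−μ)²/2).
Σ(xᵢ−μ)² = (-1.40)² + (0.00)² + (-1.58)² + (0.97)² + (-1.30)² + (0.86)² + (-0.75)² = 8.3894.
Posterior: Inv-Gamma(9.1 + 7/2, 19.2 + 8.3894/2) = Inv-Gamma(12.60, 23.39470).
E[σ²|data] = β/(α−1) = 23.39470/11.60 = 2.0168.

2.0168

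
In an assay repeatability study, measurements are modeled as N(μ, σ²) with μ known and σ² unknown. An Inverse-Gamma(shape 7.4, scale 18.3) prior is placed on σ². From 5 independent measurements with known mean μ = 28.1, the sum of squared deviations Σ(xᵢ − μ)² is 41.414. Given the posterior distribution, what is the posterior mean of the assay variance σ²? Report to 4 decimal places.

4.3828

With known mean μ and an Inverse-Gamma(α, β) prior on σ², the Normal likelihood is conjugate: posterior is Inv-Gamma(α + n/2, β + Σ(xᵢ−μ)²/2).
Posterior: Inv-Gamma(7.4 + 5/2, 18.3 + 41.414/2) = Inv-Gamma(9.90, 39.0070).
E[σ²|data] = β/(α−1) = 39.0070/8.90 = 4.3828.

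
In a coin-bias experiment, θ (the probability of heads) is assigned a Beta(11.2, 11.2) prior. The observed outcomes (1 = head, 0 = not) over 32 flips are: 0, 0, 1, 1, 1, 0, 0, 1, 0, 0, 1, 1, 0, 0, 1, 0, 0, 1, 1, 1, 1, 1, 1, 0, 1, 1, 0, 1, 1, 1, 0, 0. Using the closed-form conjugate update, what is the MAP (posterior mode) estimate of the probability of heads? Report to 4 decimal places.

0.5382

The Beta prior is conjugate to a Binomial/Bernoulli likelihood; the update adds successes to α and failures to β.
Posterior: Beta(α+k, β+n−k) = Beta(11.2+18, 11.2+14) = Beta(29.2, 25.2).
Mode of Beta(a,b) for a,b>1 is (a−1)/(a+b−2) = 28.2/52.4 = 0.5382.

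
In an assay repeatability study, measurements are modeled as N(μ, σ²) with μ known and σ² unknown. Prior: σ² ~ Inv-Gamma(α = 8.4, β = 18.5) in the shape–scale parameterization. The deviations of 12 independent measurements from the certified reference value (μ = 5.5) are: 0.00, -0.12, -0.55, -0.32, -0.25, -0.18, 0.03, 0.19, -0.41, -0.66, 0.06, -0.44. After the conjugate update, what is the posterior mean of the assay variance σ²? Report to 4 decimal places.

1.4310

With known mean μ and an Inverse-Gamma(α, β) prior on σ², the Normal likelihood is conjugate: posterior is Inv-Gamma(α + n/2, β + Σ(xᵢ−μ)²/2).
Σ(xᵢ−μ)² = (0.00)² + (-0.12)² + (-0.55)² + (-0.32)² + (-0.25)² + (-0.18)² + (0.03)² + (0.19)² + (-0.41)² + (-0.66)² + (0.06)² + (-0.44)² = 1.3521.
Posterior: Inv-Gamma(8.4 + 12/2, 18.5 + 1.3521/2) = Inv-Gamma(14.40, 19.17605).
E[σ²|data] = β/(α−1) = 19.17605/13.40 = 1.4310.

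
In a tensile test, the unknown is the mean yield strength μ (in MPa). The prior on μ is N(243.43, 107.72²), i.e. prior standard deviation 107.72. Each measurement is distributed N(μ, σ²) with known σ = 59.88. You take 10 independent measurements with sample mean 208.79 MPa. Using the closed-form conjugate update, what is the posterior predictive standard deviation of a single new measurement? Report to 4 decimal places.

For Normal data with known variance σ², a Normal(μ₀, σ₀²) prior on μ is conjugate. Posterior precision = 1/σ₀² + n/σ²; posterior mean is the precision-weighted average of μ₀ and x̄.
σ₀² = 107.72² = 11603.5984, σ² = 59.88² = 3585.6144; σ² + n·σ₀² = 3585.6144 + 10·11603.5984 = 119621.5984.
Posterior precision = 1/σ₀² + n/σ² = 1/11603.5984 + 10/3585.6144 = (σ² + n·σ₀²)/(σ₀²σ²) = 119621.5984/(11603.5984·3585.6144); posterior variance σₙ² = σ₀²σ²/(σ² + n·σ₀²) = 11603.5984·3585.6144/119621.5984 = 347.813690.
Predictive variance for one new observation = σₙ² + σ² = 11603.5984·3585.6144/119621.5984 + 3585.6144 = σ²·(σ₀² + 119621.5984)/119621.5984 = 3585.6144·131225.1968/119621.5984 = 3933.428090; SD = √(3585.6144·131225.1968/119621.5984) = 62.7170.

62.7170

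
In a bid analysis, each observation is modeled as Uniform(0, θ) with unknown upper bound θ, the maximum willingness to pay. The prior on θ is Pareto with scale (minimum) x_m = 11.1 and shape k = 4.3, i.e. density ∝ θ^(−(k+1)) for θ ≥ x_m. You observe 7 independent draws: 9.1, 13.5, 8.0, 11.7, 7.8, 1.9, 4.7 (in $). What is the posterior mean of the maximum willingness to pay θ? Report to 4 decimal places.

14.8107

A Pareto(scale x_m, shape k) prior on the upper bound θ of Uniform(0, θ) is conjugate: posterior is Pareto(max(x_m, max xᵢ), k + n).
Sample maximum = 13.5; prior scale x_m = 11.1 → posterior scale = max = 13.5.
Posterior shape = 4.3 + 7 = 11.3.
E[θ|data] = k·x_m/(k−1) = 11.3·13.5/10.3 = 14.8107.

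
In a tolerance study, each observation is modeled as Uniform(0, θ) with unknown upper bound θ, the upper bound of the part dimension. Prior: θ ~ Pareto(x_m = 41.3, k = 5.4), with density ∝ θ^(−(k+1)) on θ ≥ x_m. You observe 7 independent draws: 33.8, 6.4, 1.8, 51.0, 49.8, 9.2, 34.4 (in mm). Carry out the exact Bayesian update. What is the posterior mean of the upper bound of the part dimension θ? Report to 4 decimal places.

A Pareto(scale x_m, shape k) prior on the upper bound θ of Uniform(0, θ) is conjugate: posterior is Pareto(max(x_m, max xᵢ), k + n).
Sample maximum = 51.0; prior scale x_m = 41.3 → posterior scale = max = 51.0.
Posterior shape = 5.4 + 7 = 12.4.
E[θ|data] = k·x_m/(k−1) = 12.4·51.0/11.4 = 55.4737.

55.4737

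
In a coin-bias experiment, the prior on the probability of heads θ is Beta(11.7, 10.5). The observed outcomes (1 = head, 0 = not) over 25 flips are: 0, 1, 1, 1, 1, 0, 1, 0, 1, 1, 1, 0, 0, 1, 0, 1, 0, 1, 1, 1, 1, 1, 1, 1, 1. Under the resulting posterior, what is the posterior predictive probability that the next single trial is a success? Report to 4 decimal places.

0.6292

The Beta prior is conjugate to a Binomial/Bernoulli likelihood; the update adds successes to α and failures to β.
Posterior: Beta(α+k, β+n−k) = Beta(11.7+18, 10.5+7) = Beta(29.7, 17.5).
For a single future Bernoulli trial, P(success | data) = α/(α+β) = 0.6292.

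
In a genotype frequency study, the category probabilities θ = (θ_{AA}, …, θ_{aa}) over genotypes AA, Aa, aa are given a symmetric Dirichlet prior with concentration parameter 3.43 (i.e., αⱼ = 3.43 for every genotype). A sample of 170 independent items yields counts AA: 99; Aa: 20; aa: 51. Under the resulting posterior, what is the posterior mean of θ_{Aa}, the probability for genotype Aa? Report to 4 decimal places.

The Dirichlet prior is conjugate to the Multinomial likelihood: each posterior αⱼ = prior αⱼ + observed count nⱼ.
Posterior concentration: (102.43, 23.43, 54.43), total = 180.29.
E[θ_{Aa}|data] = α_{Aa}/Σα = 23.43/180.29 = 0.1300.

0.1300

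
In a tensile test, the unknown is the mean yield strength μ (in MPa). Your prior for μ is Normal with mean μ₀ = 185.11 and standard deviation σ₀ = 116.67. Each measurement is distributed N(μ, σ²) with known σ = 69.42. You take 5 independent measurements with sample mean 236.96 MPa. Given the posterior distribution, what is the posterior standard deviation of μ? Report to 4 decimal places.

For Normal data with known variance σ², a Normal(μ₀, σ₀²) prior on μ is conjugate. Posterior precision = 1/σ₀² + n/σ²; posterior mean is the precision-weighted average of μ₀ and x̄.
σ₀² = 116.67² = 13611.8889, σ² = 69.42² = 4819.1364; σ² + n·σ₀² = 4819.1364 + 5·13611.8889 = 72878.5809.
Posterior precision = 1/σ₀² + n/σ² = 1/13611.8889 + 5/4819.1364 = (σ² + n·σ₀²)/(σ₀²σ²) = 72878.5809/(13611.8889·4819.1364); posterior variance σₙ² = σ₀²σ²/(σ² + n·σ₀²) = 13611.8889·4819.1364/72878.5809 = 900.093669.
Posterior SD = √σₙ² = √(13611.8889·4819.1364/72878.5809) = 30.0016.

30.0016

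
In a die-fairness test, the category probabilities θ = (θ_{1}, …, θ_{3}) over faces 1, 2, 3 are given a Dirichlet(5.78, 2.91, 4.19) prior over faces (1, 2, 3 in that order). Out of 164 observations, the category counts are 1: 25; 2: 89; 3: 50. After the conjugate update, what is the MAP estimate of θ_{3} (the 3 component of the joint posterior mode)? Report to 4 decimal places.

0.3059

The Dirichlet prior is conjugate to the Multinomial likelihood: each posterior αⱼ = prior αⱼ + observed count nⱼ.
Posterior concentration: (30.78, 91.91, 54.19), total = 176.88.
Joint mode component: (α_{3}−1)/(Σα−K) = 53.19/173.88 = 0.3059.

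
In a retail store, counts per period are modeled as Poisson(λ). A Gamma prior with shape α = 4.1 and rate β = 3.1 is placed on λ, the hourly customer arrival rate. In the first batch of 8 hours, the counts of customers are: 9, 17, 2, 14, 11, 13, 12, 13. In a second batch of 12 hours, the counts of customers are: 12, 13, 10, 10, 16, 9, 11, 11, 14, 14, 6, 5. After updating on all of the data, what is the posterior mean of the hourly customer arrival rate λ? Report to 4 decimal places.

With a Gamma(shape α, rate β) prior, the Poisson likelihood is conjugate: the posterior is Gamma(α + ΣXᵢ, β + n).
Batch 1: sum of counts S = 91 over n = 8 hours.
After batch 1: Gamma(α+S, β+n) = Gamma(4.1+91, 3.1+8) = Gamma(95.1, 11.1).
Batch 2: sum of counts S = 131 over n = 12 hours.
After batch 2: Gamma(α+S, β+n) = Gamma(95.1+131, 11.1+12) = Gamma(226.1, 23.1).
Posterior mean = α/β = 226.1/23.1 = 9.7879.

9.7879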